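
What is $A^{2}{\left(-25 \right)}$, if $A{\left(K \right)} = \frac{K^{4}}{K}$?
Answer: $244140625$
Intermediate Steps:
$A{\left(K \right)} = K^{3}$
$A^{2}{\left(-25 \right)} = \left(\left(-25\right)^{3}\right)^{2} = \left(-15625\right)^{2} = 244140625$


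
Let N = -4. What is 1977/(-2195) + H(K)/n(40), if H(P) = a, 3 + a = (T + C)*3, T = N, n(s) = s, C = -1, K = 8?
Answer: -11859/8780 ≈ -1.3507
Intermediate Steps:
T = -4
a = -18 (a = -3 + (-4 - 1)*3 = -3 - 5*3 = -3 - 15 = -18)
H(P) = -18
1977/(-2195) + H(K)/n(40) = 1977/(-2195) - 18/40 = 1977*(-1/2195) - 18*1/40 = -1977/2195 - 9/20 = -11859/8780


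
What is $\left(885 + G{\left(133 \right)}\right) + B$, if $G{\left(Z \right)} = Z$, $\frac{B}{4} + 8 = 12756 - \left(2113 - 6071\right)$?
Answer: $67842$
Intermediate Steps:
$B = 66824$ ($B = -32 + 4 \left(12756 - \left(2113 - 6071\right)\right) = -32 + 4 \left(12756 - -3958\right) = -32 + 4 \left(12756 + 3958\right) = -32 + 4 \cdot 16714 = -32 + 66856 = 66824$)
$\left(885 + G{\left(133 \right)}\right) + B = \left(885 + 133\right) + 66824 = 1018 + 66824 = 67842$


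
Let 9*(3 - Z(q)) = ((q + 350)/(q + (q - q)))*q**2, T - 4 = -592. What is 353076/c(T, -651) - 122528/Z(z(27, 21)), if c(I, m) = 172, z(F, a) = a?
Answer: 61061571/27821 ≈ 2194.8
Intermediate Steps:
T = -588 (T = 4 - 592 = -588)
Z(q) = 3 - q*(350 + q)/9 (Z(q) = 3 - (q + 350)/(q + (q - q))*q**2/9 = 3 - (350 + q)/(q + 0)*q**2/9 = 3 - (350 + q)/q*q**2/9 = 3 - q*(350 + q)/9)
353076/c(T, -651) - 122528/Z(z(27, 21)) = 353076/172 - 122528/(3 - 350/9*21 - 1/9*21**2) = 353076*(1/172) - 122528/(3 - 2450/3 - 1/9*441) = 88269/43 - 122528/(3 - 2450/3 - 49) = 88269/43 - 122528/(-2588/3) = 88269/43 - 122528*(-3/2588) = 88269/43 + 91896/647 = 61061571/27821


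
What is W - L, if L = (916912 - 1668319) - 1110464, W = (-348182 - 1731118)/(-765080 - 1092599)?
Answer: 3458760736709/1857679 ≈ 1.8619e+6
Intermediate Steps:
W = 2079300/1857679 (W = -2079300/(-1857679) = -2079300*(-1/1857679) = 2079300/1857679 ≈ 1.1193)
L = -1861871 (L = -751407 - 1110464 = -1861871)
W - L = 2079300/1857679 - 1*(-1861871) = 2079300/1857679 + 1861871 = 3458760736709/1857679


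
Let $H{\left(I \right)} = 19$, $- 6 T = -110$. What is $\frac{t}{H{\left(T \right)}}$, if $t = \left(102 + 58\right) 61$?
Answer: $\frac{9760}{19} \approx 513.68$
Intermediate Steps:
$T = \frac{55}{3}$ ($T = \left(- \frac{1}{6}\right) \left(-110\right) = \frac{55}{3} \approx 18.333$)
$t = 9760$ ($t = 160 \cdot 61 = 9760$)
$\frac{t}{H{\left(T \right)}} = \frac{9760}{19}$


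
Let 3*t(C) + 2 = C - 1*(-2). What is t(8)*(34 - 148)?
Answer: -304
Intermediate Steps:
t(C) = C/3 (t(C) = -⅔ + (C - 1*(-2))/3 = -⅔ + (C + 2)/3 = -⅔ + (2 + C)/3 = -⅔ + (⅔ + C/3) = C/3)
t(8)*(34 - 148) = ((⅓)*8)*(34 - 148) = (8/3)*(-114) = -304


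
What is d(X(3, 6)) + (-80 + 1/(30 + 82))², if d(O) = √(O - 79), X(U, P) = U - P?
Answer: 80263681/12544 + I*√82 ≈ 6398.6 + 9.0554*I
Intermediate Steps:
d(O) = √(-79 + O)
d(X(3, 6)) + (-80 + 1/(30 + 82))² = √(-79 + (3 - 1*6)) + (-80 + 1/(30 + 82))² = √(-79 + (3 - 6)) + (-80 + 1/112)² = √(-79 - 3) + (-80 + 1/112)² = √(-82) + (-8959/112)² = I*√82 + 80263681/12544 = 80263681/12544 + I*√82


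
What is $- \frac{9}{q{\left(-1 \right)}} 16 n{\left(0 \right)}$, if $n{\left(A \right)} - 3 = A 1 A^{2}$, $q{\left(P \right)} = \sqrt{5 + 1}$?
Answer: $- 72 \sqrt{6} \approx -176.36$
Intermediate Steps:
$q{\left(P \right)} = \sqrt{6}$
$n{\left(A \right)} = 3 + A^{3}$ ($n{\left(A \right)} = 3 + A 1 A^{2} = 3 + A A^{2} = 3 + A^{3}$)
$- \frac{9}{q{\left(-1 \right)}} 16 n{\left(0 \right)} = - \frac{9}{\sqrt{6}} \cdot 16 \left(3 + 0^{3}\right) = - 9 \frac{\sqrt{6}}{6} \cdot 16 \left(3 + 0\right) = - \frac{3 \sqrt{6}}{2} \cdot 16 \cdot 3 = - 24 \sqrt{6} \cdot 3 = - 72 \sqrt{6}$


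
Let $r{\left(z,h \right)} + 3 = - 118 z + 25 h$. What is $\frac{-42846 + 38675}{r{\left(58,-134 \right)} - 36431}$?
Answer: $\frac{4171}{46628} \approx 0.089453$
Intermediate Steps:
$r{\left(z,h \right)} = -3 - 118 z + 25 h$ ($r{\left(z,h \right)} = -3 + \left(- 118 z + 25 h\right) = -3 - 118 z + 25 h$)
$\frac{-42846 + 38675}{r{\left(58,-134 \right)} - 36431} = \frac{-42846 + 38675}{\left(-3 - 6844 + 25 \left(-134\right)\right) - 36431} = - \frac{4171}{\left(-3 - 6844 - 3350\right) - 36431} = - \frac{4171}{-10197 - 36431} = - \frac{4171}{-46628} = \left(-4171\right) \left(- \frac{1}{46628}\right) = \frac{4171}{46628}$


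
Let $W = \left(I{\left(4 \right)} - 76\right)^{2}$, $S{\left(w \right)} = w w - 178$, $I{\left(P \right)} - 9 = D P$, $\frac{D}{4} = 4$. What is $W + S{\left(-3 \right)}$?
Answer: $-160$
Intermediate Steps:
$D = 16$ ($D = 4 \cdot 4 = 16$)
$I{\left(P \right)} = 9 + 16 P$
$S{\left(w \right)} = -178 + w^{2}$ ($S{\left(w \right)} = w^{2} - 178 = -178 + w^{2}$)
$W = 9$ ($W = \left(\left(9 + 16 \cdot 4\right) - 76\right)^{2} = \left(\left(9 + 64\right) - 76\right)^{2} = \left(73 - 76\right)^{2} = \left(-3\right)^{2} = 9$)
$W + S{\left(-3 \right)} = 9 - \left(178 - \left(-3\right)^{2}\right) = 9 + \left(-178 + 9\right) = 9 - 169 = -160$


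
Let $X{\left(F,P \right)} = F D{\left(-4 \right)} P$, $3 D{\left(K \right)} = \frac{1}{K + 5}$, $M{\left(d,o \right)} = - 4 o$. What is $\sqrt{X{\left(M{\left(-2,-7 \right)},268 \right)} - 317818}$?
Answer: $\frac{5 i \sqrt{113514}}{3} \approx 561.53 i$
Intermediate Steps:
$D{\left(K \right)} = \frac{1}{3 \left(5 + K\right)}$ ($D{\left(K \right)} = \frac{1}{3 \left(K + 5\right)} = \frac{1}{3 \left(5 + K\right)}$)
$X{\left(F,P \right)} = \frac{F P}{3}$ ($X{\left(F,P \right)} = F \frac{1}{3 \left(5 - 4\right)} P = F \frac{1}{3 \cdot 1} P = F \frac{1}{3} \cdot 1 P = F \frac{1}{3} P = \frac{F}{3} P = \frac{F P}{3}$)
$\sqrt{X{\left(M{\left(-2,-7 \right)},268 \right)} - 317818} = \sqrt{\frac{1}{3} \left(\left(-4\right) \left(-7\right)\right) 268 - 317818} = \sqrt{\frac{1}{3} \cdot 28 \cdot 268 - 317818} = \sqrt{\frac{7504}{3} - 317818} = \sqrt{- \frac{945950}{3}} = \frac{5 i \sqrt{113514}}{3}$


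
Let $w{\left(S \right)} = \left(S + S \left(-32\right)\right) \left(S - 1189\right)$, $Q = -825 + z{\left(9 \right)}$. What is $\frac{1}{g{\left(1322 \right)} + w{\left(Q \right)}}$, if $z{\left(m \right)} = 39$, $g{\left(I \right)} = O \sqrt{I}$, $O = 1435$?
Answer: $- \frac{962457}{46316119396541} - \frac{287 \sqrt{1322}}{463161193965410} \approx -2.0803 \cdot 10^{-8}$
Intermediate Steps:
$g{\left(I \right)} = 1435 \sqrt{I}$
$Q = -786$ ($Q = -825 + 39 = -786$)
$w{\left(S \right)} = - 31 S \left(-1189 + S\right)$ ($w{\left(S \right)} = \left(S - 32 S\right) \left(-1189 + S\right) = - 31 S \left(-1189 + S\right)$)
$\frac{1}{g{\left(1322 \right)} + w{\left(Q \right)}} = \frac{1}{1435 \sqrt{1322} + 31 \left(-786\right) \left(1189 - -786\right)} = \frac{1}{1435 \sqrt{1322} + 31 \left(-786\right) \left(1189 + 786\right)} = \frac{1}{1435 \sqrt{1322} + 31 \left(-786\right) 1975} = \frac{1}{1435 \sqrt{1322} - 48122850} = \frac{1}{-48122850 + 1435 \sqrt{1322}}$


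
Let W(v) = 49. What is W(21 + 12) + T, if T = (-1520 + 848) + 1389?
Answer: 766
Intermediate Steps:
T = 717 (T = -672 + 1389 = 717)
W(21 + 12) + T = 49 + 717 = 766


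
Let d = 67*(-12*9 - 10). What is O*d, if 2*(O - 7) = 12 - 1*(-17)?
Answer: -169979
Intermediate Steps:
O = 43/2 (O = 7 + (12 - 1*(-17))/2 = 7 + (12 + 17)/2 = 7 + (½)*29 = 7 + 29/2 = 43/2 ≈ 21.500)
d = -7906 (d = 67*(-108 - 10) = 67*(-118) = -7906)
O*d = (43/2)*(-7906) = -169979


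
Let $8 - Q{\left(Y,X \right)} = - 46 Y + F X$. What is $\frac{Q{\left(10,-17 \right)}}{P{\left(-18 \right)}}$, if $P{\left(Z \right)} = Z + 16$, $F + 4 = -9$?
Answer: $- \frac{247}{2} \approx -123.5$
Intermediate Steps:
$F = -13$ ($F = -4 - 9 = -13$)
$P{\left(Z \right)} = 16 + Z$
$Q{\left(Y,X \right)} = 8 + 13 X + 46 Y$ ($Q{\left(Y,X \right)} = 8 - \left(- 46 Y - 13 X\right) = 8 + \left(13 X + 46 Y\right) = 8 + 13 X + 46 Y$)
$\frac{Q{\left(10,-17 \right)}}{P{\left(-18 \right)}} = \frac{8 + 13 \left(-17\right) + 46 \cdot 10}{16 - 18} = \frac{8 - 221 + 460}{-2} = 247 \left(- \frac{1}{2}\right) = - \frac{247}{2}$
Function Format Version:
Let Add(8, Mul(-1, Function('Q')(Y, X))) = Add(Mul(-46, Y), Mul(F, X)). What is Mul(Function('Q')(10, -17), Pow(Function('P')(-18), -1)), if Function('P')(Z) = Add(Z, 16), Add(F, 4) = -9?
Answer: Rational(-247, 2) ≈ -123.50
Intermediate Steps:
F = -13 (F = Add(-4, -9) = -13)
Function('P')(Z) = Add(16, Z)
Function('Q')(Y, X) = Add(8, Mul(13, X), Mul(46, Y)) (Function('Q')(Y, X) = Add(8, Mul(-1, Add(Mul(-46, Y), Mul(-13, X)))) = Add(8, Add(Mul(13, X), Mul(46, Y))) = Add(8, Mul(13, X), Mul(46, Y)))
Mul(Function('Q')(10, -17), Pow(Function('P')(-18), -1)) = Mul(Add(8, Mul(13, -17), Mul(46, 10)), Pow(Add(16, -18), -1)) = Mul(Add(8, -221, 460), Pow(-2, -1)) = Mul(247, Rational(-1, 2)) = Rational(-247, 2)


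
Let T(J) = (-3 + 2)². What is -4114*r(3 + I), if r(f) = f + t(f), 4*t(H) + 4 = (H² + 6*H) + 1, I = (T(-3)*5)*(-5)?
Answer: -536877/2 ≈ -2.6844e+5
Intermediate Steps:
T(J) = 1 (T(J) = (-1)² = 1)
I = -25 (I = (1*5)*(-5) = 5*(-5) = -25)
t(H) = -¾ + H²/4 + 3*H/2 (t(H) = -1 + ((H² + 6*H) + 1)/4 = -1 + (1 + H² + 6*H)/4 = -1 + (¼ + H²/4 + 3*H/2) = -¾ + H²/4 + 3*H/2)
r(f) = -¾ + f²/4 + 5*f/2 (r(f) = f + (-¾ + f²/4 + 3*f/2) = -¾ + f²/4 + 5*f/2)
-4114*r(3 + I) = -4114*(-¾ + (3 - 25)²/4 + 5*(3 - 25)/2) = -4114*(-¾ + (¼)*(-22)² + (5/2)*(-22)) = -4114*(-¾ + (¼)*484 - 55) = -4114*(-¾ + 121 - 55) = -4114*261/4 = -536877/2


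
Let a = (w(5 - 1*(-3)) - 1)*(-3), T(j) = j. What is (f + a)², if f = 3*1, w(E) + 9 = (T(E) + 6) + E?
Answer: 1089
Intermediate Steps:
w(E) = -3 + 2*E (w(E) = -9 + ((E + 6) + E) = -9 + ((6 + E) + E) = -9 + (6 + 2*E) = -3 + 2*E)
f = 3
a = -36 (a = ((-3 + 2*(5 - 1*(-3))) - 1)*(-3) = ((-3 + 2*(5 + 3)) - 1)*(-3) = ((-3 + 2*8) - 1)*(-3) = ((-3 + 16) - 1)*(-3) = (13 - 1)*(-3) = 12*(-3) = -36)
(f + a)² = (3 - 36)² = (-33)² = 1089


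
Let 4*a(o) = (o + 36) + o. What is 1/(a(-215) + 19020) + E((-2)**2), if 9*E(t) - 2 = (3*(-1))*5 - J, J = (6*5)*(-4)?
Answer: 4049219/340587 ≈ 11.889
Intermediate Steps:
J = -120 (J = 30*(-4) = -120)
a(o) = 9 + o/2 (a(o) = ((o + 36) + o)/4 = ((36 + o) + o)/4 = (36 + 2*o)/4 = 9 + o/2)
E(t) = 107/9 (E(t) = 2/9 + ((3*(-1))*5 - 1*(-120))/9 = 2/9 + (-3*5 + 120)/9 = 2/9 + (-15 + 120)/9 = 2/9 + (1/9)*105 = 2/9 + 35/3 = 107/9)
1/(a(-215) + 19020) + E((-2)**2) = 1/((9 + (1/2)*(-215)) + 19020) + 107/9 = 1/((9 - 215/2) + 19020) + 107/9 = 1/(-197/2 + 19020) + 107/9 = 1/(37843/2) + 107/9 = 2/37843 + 107/9 = 4049219/340587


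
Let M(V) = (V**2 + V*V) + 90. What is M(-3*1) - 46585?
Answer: -46477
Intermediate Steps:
M(V) = 90 + 2*V**2 (M(V) = (V**2 + V**2) + 90 = 2*V**2 + 90 = 90 + 2*V**2)
M(-3*1) - 46585 = (90 + 2*(-3*1)**2) - 46585 = (90 + 2*(-3)**2) - 46585 = (90 + 2*9) - 46585 = (90 + 18) - 46585 = 108 - 46585 = -46477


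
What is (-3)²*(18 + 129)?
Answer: 1323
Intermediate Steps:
(-3)²*(18 + 129) = 9*147 = 1323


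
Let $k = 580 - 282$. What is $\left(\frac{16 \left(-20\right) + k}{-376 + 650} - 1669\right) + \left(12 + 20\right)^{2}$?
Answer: $- \frac{88376}{137} \approx -645.08$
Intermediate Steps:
$k = 298$ ($k = 580 - 282 = 298$)
$\left(\frac{16 \left(-20\right) + k}{-376 + 650} - 1669\right) + \left(12 + 20\right)^{2} = \left(\frac{16 \left(-20\right) + 298}{-376 + 650} - 1669\right) + \left(12 + 20\right)^{2} = \left(\frac{-320 + 298}{274} - 1669\right) + 32^{2} = \left(\left(-22\right) \frac{1}{274} - 1669\right) + 1024 = \left(- \frac{11}{137} - 1669\right) + 1024 = - \frac{228664}{137} + 1024 = - \frac{88376}{137}$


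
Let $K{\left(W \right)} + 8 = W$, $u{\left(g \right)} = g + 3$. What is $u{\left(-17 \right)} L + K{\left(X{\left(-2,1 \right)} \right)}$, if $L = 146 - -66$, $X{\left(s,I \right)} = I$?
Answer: $-2975$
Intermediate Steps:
$u{\left(g \right)} = 3 + g$
$K{\left(W \right)} = -8 + W$
$L = 212$ ($L = 146 + 66 = 212$)
$u{\left(-17 \right)} L + K{\left(X{\left(-2,1 \right)} \right)} = \left(3 - 17\right) 212 + \left(-8 + 1\right) = \left(-14\right) 212 - 7 = -2968 - 7 = -2975$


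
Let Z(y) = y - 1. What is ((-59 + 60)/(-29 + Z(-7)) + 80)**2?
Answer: 8755681/1369 ≈ 6395.7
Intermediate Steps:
Z(y) = -1 + y
((-59 + 60)/(-29 + Z(-7)) + 80)**2 = ((-59 + 60)/(-29 + (-1 - 7)) + 80)**2 = (1/(-29 - 8) + 80)**2 = (1/(-37) + 80)**2 = (1*(-1/37) + 80)**2 = (-1/37 + 80)**2 = (2959/37)**2 = 8755681/1369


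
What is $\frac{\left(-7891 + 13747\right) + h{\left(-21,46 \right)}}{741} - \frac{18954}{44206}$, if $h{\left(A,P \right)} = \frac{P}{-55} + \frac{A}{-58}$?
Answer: $\frac{390463106251}{52246850370} \approx 7.4734$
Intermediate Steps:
$h{\left(A,P \right)} = - \frac{P}{55} - \frac{A}{58}$ ($h{\left(A,P \right)} = P \left(- \frac{1}{55}\right) + A \left(- \frac{1}{58}\right) = - \frac{P}{55} - \frac{A}{58}$)
$\frac{\left(-7891 + 13747\right) + h{\left(-21,46 \right)}}{741} - \frac{18954}{44206} = \frac{\left(-7891 + 13747\right) - \frac{1513}{3190}}{741} - \frac{18954}{44206} = \left(5856 + \left(- \frac{46}{55} + \frac{21}{58}\right)\right) \frac{1}{741} - \frac{9477}{22103} = \left(5856 - \frac{1513}{3190}\right) \frac{1}{741} - \frac{9477}{22103} = \frac{18679127}{3190} \cdot \frac{1}{741} - \frac{9477}{22103} = \frac{18679127}{2363790} - \frac{9477}{22103} = \frac{390463106251}{52246850370}$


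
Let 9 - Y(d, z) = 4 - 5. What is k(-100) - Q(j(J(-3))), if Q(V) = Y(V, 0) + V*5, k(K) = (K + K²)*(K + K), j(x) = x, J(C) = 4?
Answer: -1980030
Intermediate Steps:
Y(d, z) = 10 (Y(d, z) = 9 - (4 - 5) = 9 - 1*(-1) = 9 + 1 = 10)
k(K) = 2*K*(K + K²) (k(K) = (K + K²)*(2*K) = 2*K*(K + K²))
Q(V) = 10 + 5*V (Q(V) = 10 + V*5 = 10 + 5*V)
k(-100) - Q(j(J(-3))) = 2*(-100)²*(1 - 100) - (10 + 5*4) = 2*10000*(-99) - (10 + 20) = -1980000 - 1*30 = -1980000 - 30 = -1980030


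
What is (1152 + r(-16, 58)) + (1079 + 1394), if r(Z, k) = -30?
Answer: 3595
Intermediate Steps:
(1152 + r(-16, 58)) + (1079 + 1394) = (1152 - 30) + (1079 + 1394) = 1122 + 2473 = 3595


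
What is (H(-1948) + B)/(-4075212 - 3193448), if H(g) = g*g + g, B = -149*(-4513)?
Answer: -4465193/7268660 ≈ -0.61431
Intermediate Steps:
B = 672437
H(g) = g + g**2 (H(g) = g**2 + g = g + g**2)
(H(-1948) + B)/(-4075212 - 3193448) = (-1948*(1 - 1948) + 672437)/(-4075212 - 3193448) = (-1948*(-1947) + 672437)/(-7268660) = (3792756 + 672437)*(-1/7268660) = 4465193*(-1/7268660) = -4465193/7268660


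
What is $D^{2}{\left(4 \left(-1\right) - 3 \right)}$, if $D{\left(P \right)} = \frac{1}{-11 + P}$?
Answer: $\frac{1}{324} \approx 0.0030864$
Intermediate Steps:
$D^{2}{\left(4 \left(-1\right) - 3 \right)} = \left(\frac{1}{-11 + \left(4 \left(-1\right) - 3\right)}\right)^{2} = \left(\frac{1}{-11 - 7}\right)^{2} = \left(\frac{1}{-18}\right)^{2} = \left(- \frac{1}{18}\right)^{2} = \frac{1}{324}$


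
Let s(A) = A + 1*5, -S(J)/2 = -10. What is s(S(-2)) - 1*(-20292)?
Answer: 20317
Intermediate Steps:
S(J) = 20 (S(J) = -2*(-10) = 20)
s(A) = 5 + A (s(A) = A + 5 = 5 + A)
s(S(-2)) - 1*(-20292) = (5 + 20) - 1*(-20292) = 25 + 20292 = 20317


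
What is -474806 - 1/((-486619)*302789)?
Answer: -69959283666929145/147342880391 ≈ -4.7481e+5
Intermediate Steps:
-474806 - 1/((-486619)*302789) = -474806 - (-1)/(486619*302789) = -474806 - 1*(-1/147342880391) = -474806 + 1/147342880391 = -69959283666929145/147342880391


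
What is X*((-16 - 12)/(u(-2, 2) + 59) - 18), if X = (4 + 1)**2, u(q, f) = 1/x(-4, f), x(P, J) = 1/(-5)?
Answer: -12500/27 ≈ -462.96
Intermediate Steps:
x(P, J) = -1/5
u(q, f) = -5 (u(q, f) = 1/(-1/5) = -5)
X = 25 (X = 5**2 = 25)
X*((-16 - 12)/(u(-2, 2) + 59) - 18) = 25*((-16 - 12)/(-5 + 59) - 18) = 25*(-28/54 - 18) = 25*(-28*1/54 - 18) = 25*(-14/27 - 18) = 25*(-500/27) = -12500/27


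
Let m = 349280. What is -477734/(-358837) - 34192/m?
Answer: 9662098551/7833411710 ≈ 1.2334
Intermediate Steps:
-477734/(-358837) - 34192/m = -477734/(-358837) - 34192/349280 = -477734*(-1/358837) - 34192*1/349280 = 477734/358837 - 2137/21830 = 9662098551/7833411710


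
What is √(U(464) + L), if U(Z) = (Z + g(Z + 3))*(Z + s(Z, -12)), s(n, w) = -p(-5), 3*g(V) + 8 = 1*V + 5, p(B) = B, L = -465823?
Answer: I*√1581015/3 ≈ 419.13*I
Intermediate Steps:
g(V) = -1 + V/3 (g(V) = -8/3 + (1*V + 5)/3 = -8/3 + (V + 5)/3 = -8/3 + (5 + V)/3 = -8/3 + (5/3 + V/3) = -1 + V/3)
s(n, w) = 5 (s(n, w) = -1*(-5) = 5)
U(Z) = 4*Z*(5 + Z)/3 (U(Z) = (Z + (-1 + (Z + 3)/3))*(Z + 5) = (Z + (-1 + (3 + Z)/3))*(5 + Z) = (Z + (-1 + (1 + Z/3)))*(5 + Z) = (Z + Z/3)*(5 + Z) = (4*Z/3)*(5 + Z) = 4*Z*(5 + Z)/3)
√(U(464) + L) = √((4/3)*464*(5 + 464) - 465823) = √((4/3)*464*469 - 465823) = √(870464/3 - 465823) = √(-527005/3) = I*√1581015/3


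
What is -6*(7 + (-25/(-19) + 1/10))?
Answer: -4797/95 ≈ -50.495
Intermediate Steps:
-6*(7 + (-25/(-19) + 1/10)) = -6*(7 + (-25*(-1/19) + 1*(1/10))) = -6*(7 + (25/19 + 1/10)) = -6*(7 + 269/190) = -6*1599/190 = -4797/95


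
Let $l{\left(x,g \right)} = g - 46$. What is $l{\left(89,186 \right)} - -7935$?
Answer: $8075$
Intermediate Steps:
$l{\left(x,g \right)} = -46 + g$ ($l{\left(x,g \right)} = g - 46 = -46 + g$)
$l{\left(89,186 \right)} - -7935 = \left(-46 + 186\right) - -7935 = 140 + 7935 = 8075$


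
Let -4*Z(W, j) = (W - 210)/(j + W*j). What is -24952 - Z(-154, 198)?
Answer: -755895797/30294 ≈ -24952.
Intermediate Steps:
Z(W, j) = -(-210 + W)/(4*(j + W*j)) (Z(W, j) = -(W - 210)/(4*(j + W*j)) = -(-210 + W)/(4*(j + W*j)))
-24952 - Z(-154, 198) = -24952 - (210 - 1*(-154))/(4*198*(1 - 154)) = -24952 - (210 + 154)/(4*198*(-153)) = -24952 - (-1)*364/(4*198*153) = -24952 - 1*(-91/30294) = -24952 + 91/30294 = -755895797/30294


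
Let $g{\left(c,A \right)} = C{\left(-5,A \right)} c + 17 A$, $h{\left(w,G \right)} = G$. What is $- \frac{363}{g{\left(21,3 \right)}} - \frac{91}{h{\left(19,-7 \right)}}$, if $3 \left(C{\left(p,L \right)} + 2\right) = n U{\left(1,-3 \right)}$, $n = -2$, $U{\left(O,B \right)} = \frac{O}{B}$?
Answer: $- \frac{556}{41} \approx -13.561$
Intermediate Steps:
$C{\left(p,L \right)} = - \frac{16}{9}$ ($C{\left(p,L \right)} = -2 + \frac{\left(-2\right) 1 \frac{1}{-3}}{3} = -2 + \frac{\left(-2\right) 1 \left(- \frac{1}{3}\right)}{3} = -2 + \frac{\left(-2\right) \left(- \frac{1}{3}\right)}{3} = -2 + \frac{1}{3} \cdot \frac{2}{3} = -2 + \frac{2}{9} = - \frac{16}{9}$)
$g{\left(c,A \right)} = 17 A - \frac{16 c}{9}$ ($g{\left(c,A \right)} = - \frac{16 c}{9} + 17 A = 17 A - \frac{16 c}{9}$)
$- \frac{363}{g{\left(21,3 \right)}} - \frac{91}{h{\left(19,-7 \right)}} = - \frac{363}{17 \cdot 3 - \frac{112}{3}} - \frac{91}{-7} = - \frac{363}{51 - \frac{112}{3}} - -13 = - \frac{363}{\frac{41}{3}} + 13 = \left(-363\right) \frac{3}{41} + 13 = - \frac{1089}{41} + 13 = - \frac{556}{41}$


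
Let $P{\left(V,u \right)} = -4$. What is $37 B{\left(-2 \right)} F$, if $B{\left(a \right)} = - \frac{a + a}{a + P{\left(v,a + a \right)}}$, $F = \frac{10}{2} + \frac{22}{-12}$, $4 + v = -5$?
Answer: $- \frac{703}{9} \approx -78.111$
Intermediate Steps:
$v = -9$ ($v = -4 - 5 = -9$)
$F = \frac{19}{6}$ ($F = 10 \cdot \frac{1}{2} + 22 \left(- \frac{1}{12}\right) = 5 - \frac{11}{6} = \frac{19}{6} \approx 3.1667$)
$B{\left(a \right)} = - \frac{2 a}{-4 + a}$ ($B{\left(a \right)} = - \frac{a + a}{a - 4} = - \frac{2 a}{-4 + a}$)
$37 B{\left(-2 \right)} F = 37 \left(\left(-2\right) \left(-2\right) \frac{1}{-4 - 2}\right) \frac{19}{6} = 37 \left(\left(-2\right) \left(-2\right) \frac{1}{-6}\right) \frac{19}{6} = 37 \left(\left(-2\right) \left(-2\right) \left(- \frac{1}{6}\right)\right) \frac{19}{6} = 37 \left(- \frac{2}{3}\right) \frac{19}{6} = \left(- \frac{74}{3}\right) \frac{19}{6} = - \frac{703}{9}$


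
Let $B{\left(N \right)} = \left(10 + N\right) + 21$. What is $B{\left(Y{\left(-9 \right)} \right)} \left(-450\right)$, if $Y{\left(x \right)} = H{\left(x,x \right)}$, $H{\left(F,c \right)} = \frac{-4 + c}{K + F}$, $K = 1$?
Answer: $- \frac{58725}{4} \approx -14681.0$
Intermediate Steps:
$H{\left(F,c \right)} = \frac{-4 + c}{1 + F}$
$Y{\left(x \right)} = \frac{-4 + x}{1 + x}$
$B{\left(N \right)} = 31 + N$
$B{\left(Y{\left(-9 \right)} \right)} \left(-450\right) = \left(31 + \frac{-4 - 9}{1 - 9}\right) \left(-450\right) = \left(31 + \frac{1}{-8} \left(-13\right)\right) \left(-450\right) = \left(31 - - \frac{13}{8}\right) \left(-450\right) = \left(31 + \frac{13}{8}\right) \left(-450\right) = \frac{261}{8} \left(-450\right) = - \frac{58725}{4}$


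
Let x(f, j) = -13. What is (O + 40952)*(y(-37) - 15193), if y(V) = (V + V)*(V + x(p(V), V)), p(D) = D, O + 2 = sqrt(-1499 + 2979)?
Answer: -470638350 - 22986*sqrt(370) ≈ -4.7108e+8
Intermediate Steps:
O = -2 + 2*sqrt(370) (O = -2 + sqrt(-1499 + 2979) = -2 + sqrt(1480) = -2 + 2*sqrt(370) ≈ 36.471)
y(V) = 2*V*(-13 + V) (y(V) = (V + V)*(V - 13) = (2*V)*(-13 + V) = 2*V*(-13 + V))
(O + 40952)*(y(-37) - 15193) = ((-2 + 2*sqrt(370)) + 40952)*(2*(-37)*(-13 - 37) - 15193) = (40950 + 2*sqrt(370))*(2*(-37)*(-50) - 15193) = (40950 + 2*sqrt(370))*(3700 - 15193) = (40950 + 2*sqrt(370))*(-11493) = -470638350 - 22986*sqrt(370)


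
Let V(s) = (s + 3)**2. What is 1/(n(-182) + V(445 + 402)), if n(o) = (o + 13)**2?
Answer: 1/751061 ≈ 1.3314e-6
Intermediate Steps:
V(s) = (3 + s)**2
n(o) = (13 + o)**2
1/(n(-182) + V(445 + 402)) = 1/((13 - 182)**2 + (3 + (445 + 402))**2) = 1/((-169)**2 + (3 + 847)**2) = 1/(28561 + 850**2) = 1/(28561 + 722500) = 1/751061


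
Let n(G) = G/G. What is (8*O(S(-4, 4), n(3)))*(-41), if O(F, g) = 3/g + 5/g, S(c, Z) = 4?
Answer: -2624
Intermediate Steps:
n(G) = 1
O(F, g) = 8/g
(8*O(S(-4, 4), n(3)))*(-41) = (8*(8/1))*(-41) = (8*(8*1))*(-41) = (8*8)*(-41) = 64*(-41) = -2624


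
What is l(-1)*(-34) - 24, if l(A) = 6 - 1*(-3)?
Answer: -330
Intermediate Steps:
l(A) = 9 (l(A) = 6 + 3 = 9)
l(-1)*(-34) - 24 = 9*(-34) - 24 = -306 - 24 = -330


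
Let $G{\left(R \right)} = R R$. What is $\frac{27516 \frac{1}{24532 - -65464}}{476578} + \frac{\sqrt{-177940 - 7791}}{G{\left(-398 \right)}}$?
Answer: $\frac{6879}{10722528422} + \frac{13 i \sqrt{1099}}{158404} \approx 6.4155 \cdot 10^{-7} + 0.0027207 i$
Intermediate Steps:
$G{\left(R \right)} = R^{2}$
$\frac{27516 \frac{1}{24532 - -65464}}{476578} + \frac{\sqrt{-177940 - 7791}}{G{\left(-398 \right)}} = \frac{27516 \frac{1}{24532 - -65464}}{476578} + \frac{\sqrt{-177940 - 7791}}{\left(-398\right)^{2}} = \frac{27516}{24532 + 65464} \cdot \frac{1}{476578} + \frac{\sqrt{-185731}}{158404} = \frac{27516}{89996} \cdot \frac{1}{476578} + 13 i \sqrt{1099} \cdot \frac{1}{158404} = 27516 \cdot \frac{1}{89996} \cdot \frac{1}{476578} + \frac{13 i \sqrt{1099}}{158404} = \frac{6879}{22499} \cdot \frac{1}{476578} + \frac{13 i \sqrt{1099}}{158404} = \frac{6879}{10722528422} + \frac{13 i \sqrt{1099}}{158404}$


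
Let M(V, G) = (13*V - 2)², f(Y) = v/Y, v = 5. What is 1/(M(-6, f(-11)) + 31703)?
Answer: 1/38103 ≈ 2.6245e-5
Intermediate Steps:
f(Y) = 5/Y
M(V, G) = (-2 + 13*V)²
1/(M(-6, f(-11)) + 31703) = 1/((-2 + 13*(-6))² + 31703) = 1/((-2 - 78)² + 31703) = 1/((-80)² + 31703) = 1/(6400 + 31703) = 1/38103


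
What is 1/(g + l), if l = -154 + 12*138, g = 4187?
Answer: 1/5689 ≈ 0.00017578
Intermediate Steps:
l = 1502 (l = -154 + 1656 = 1502)
1/(g + l) = 1/(4187 + 1502) = 1/5689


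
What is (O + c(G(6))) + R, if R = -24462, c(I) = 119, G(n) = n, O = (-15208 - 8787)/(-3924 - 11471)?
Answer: -74947298/3079 ≈ -24341.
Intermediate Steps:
O = 4799/3079 (O = -23995/(-15395) = -23995*(-1/15395) = 4799/3079 ≈ 1.5586)
(O + c(G(6))) + R = (4799/3079 + 119) - 24462 = 371200/3079 - 24462 = -74947298/3079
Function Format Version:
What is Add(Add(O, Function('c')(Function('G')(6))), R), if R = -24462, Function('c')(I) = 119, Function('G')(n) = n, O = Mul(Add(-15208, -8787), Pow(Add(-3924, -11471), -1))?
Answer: Rational(-74947298, 3079) ≈ -24341.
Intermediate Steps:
O = Rational(4799, 3079) (O = Mul(-23995, Pow(-15395, -1)) = Mul(-23995, Rational(-1, 15395)) = Rational(4799, 3079) ≈ 1.5586)
Add(Add(O, Function('c')(Function('G')(6))), R) = Add(Add(Rational(4799, 3079), 119), -24462) = Add(Rational(371200, 3079), -24462) = Rational(-74947298, 3079)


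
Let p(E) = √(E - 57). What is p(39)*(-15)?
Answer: -45*I*√2 ≈ -63.64*I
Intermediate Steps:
p(E) = √(-57 + E)
p(39)*(-15) = √(-57 + 39)*(-15) = √(-18)*(-15) = (3*I*√2)*(-15) = -45*I*√2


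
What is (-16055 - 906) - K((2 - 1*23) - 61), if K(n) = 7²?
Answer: -17010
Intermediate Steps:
K(n) = 49
(-16055 - 906) - K((2 - 1*23) - 61) = (-16055 - 906) - 1*49 = -16961 - 49 = -17010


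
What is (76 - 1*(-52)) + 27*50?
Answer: 1478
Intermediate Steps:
(76 - 1*(-52)) + 27*50 = (76 + 52) + 1350 = 128 + 1350 = 1478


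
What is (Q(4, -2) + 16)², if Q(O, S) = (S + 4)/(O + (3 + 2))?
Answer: 21316/81 ≈ 263.16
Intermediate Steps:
Q(O, S) = (4 + S)/(5 + O) (Q(O, S) = (4 + S)/(O + 5) = (4 + S)/(5 + O))
(Q(4, -2) + 16)² = ((4 - 2)/(5 + 4) + 16)² = (2/9 + 16)² = (146/9)² = 21316/81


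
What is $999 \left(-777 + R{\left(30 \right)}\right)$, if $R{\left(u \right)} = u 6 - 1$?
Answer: $-597402$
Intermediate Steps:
$R{\left(u \right)} = -1 + 6 u$ ($R{\left(u \right)} = 6 u - 1 = -1 + 6 u$)
$999 \left(-777 + R{\left(30 \right)}\right) = 999 \left(-777 + \left(-1 + 6 \cdot 30\right)\right) = 999 \left(-777 + \left(-1 + 180\right)\right) = 999 \left(-777 + 179\right) = 999 \left(-598\right) = -597402$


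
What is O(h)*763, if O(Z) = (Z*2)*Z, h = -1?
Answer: 1526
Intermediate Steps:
O(Z) = 2*Z**2 (O(Z) = (2*Z)*Z = 2*Z**2)
O(h)*763 = (2*(-1)**2)*763 = (2*1)*763 = 2*763 = 1526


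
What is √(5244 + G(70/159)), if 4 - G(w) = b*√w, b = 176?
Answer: 4*√(8292168 - 1749*√11130)/159 ≈ 71.633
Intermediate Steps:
G(w) = 4 - 176*√w
√(5244 + G(70/159)) = √(5244 + (4 - 176*√11130/159)) = √(5248 - 176*√11130/159)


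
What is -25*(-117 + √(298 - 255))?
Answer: 2925 - 25*√43 ≈ 2761.1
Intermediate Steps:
-25*(-117 + √(298 - 255)) = -25*(-117 + √43) = 2925 - 25*√43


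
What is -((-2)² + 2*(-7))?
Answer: 10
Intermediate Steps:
-((-2)² + 2*(-7)) = -(4 - 14) = -1*(-10) = 10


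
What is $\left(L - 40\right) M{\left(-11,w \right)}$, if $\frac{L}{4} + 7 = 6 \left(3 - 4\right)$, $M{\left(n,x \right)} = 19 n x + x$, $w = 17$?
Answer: $325312$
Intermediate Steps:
$M{\left(n,x \right)} = x + 19 n x$ ($M{\left(n,x \right)} = 19 n x + x = x + 19 n x$)
$L = -52$ ($L = -28 + 4 \cdot 6 \left(3 - 4\right) = -28 + 4 \cdot 6 \left(-1\right) = -28 + 4 \left(-6\right) = -28 - 24 = -52$)
$\left(L - 40\right) M{\left(-11,w \right)} = \left(-52 - 40\right) 17 \left(1 + 19 \left(-11\right)\right) = - 92 \cdot 17 \left(1 - 209\right) = - 92 \cdot 17 \left(-208\right) = \left(-92\right) \left(-3536\right) = 325312$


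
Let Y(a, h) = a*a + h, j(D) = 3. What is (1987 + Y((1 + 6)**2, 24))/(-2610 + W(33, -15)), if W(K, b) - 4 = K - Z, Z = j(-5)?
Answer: -1103/644 ≈ -1.7127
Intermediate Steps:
Y(a, h) = h + a**2 (Y(a, h) = a**2 + h = h + a**2)
Z = 3
W(K, b) = 1 + K (W(K, b) = 4 + (K - 1*3) = 4 + (K - 3) = 4 + (-3 + K) = 1 + K)
(1987 + Y((1 + 6)**2, 24))/(-2610 + W(33, -15)) = (1987 + (24 + ((1 + 6)**2)**2))/(-2610 + (1 + 33)) = (1987 + (24 + (7**2)**2))/(-2610 + 34) = (1987 + (24 + 49**2))/(-2576) = (1987 + (24 + 2401))*(-1/2576) = (1987 + 2425)*(-1/2576) = 4412*(-1/2576) = -1103/644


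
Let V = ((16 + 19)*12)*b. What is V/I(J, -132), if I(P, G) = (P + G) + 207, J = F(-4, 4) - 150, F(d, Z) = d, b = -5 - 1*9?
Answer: 5880/79 ≈ 74.430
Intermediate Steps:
b = -14 (b = -5 - 9 = -14)
J = -154 (J = -4 - 150 = -154)
I(P, G) = 207 + G + P (I(P, G) = (G + P) + 207 = 207 + G + P)
V = -5880 (V = ((16 + 19)*12)*(-14) = (35*12)*(-14) = 420*(-14) = -5880)
V/I(J, -132) = -5880/(207 - 132 - 154) = -5880/(-79) = -5880*(-1/79) = 5880/79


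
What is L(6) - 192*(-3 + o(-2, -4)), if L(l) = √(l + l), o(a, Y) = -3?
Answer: 1152 + 2*√3 ≈ 1155.5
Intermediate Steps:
L(l) = √2*√l (L(l) = √(2*l) = √2*√l)
L(6) - 192*(-3 + o(-2, -4)) = √2*√6 - 192*(-3 - 3) = 2*√3 - 192*(-6) = 2*√3 - 96*(-12) = 2*√3 + 1152 = 1152 + 2*√3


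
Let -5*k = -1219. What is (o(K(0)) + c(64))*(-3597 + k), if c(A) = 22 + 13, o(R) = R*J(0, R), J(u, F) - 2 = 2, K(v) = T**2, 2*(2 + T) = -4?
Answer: -1659834/5 ≈ -3.3197e+5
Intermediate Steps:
T = -4 (T = -2 + (1/2)*(-4) = -2 - 2 = -4)
K(v) = 16 (K(v) = (-4)**2 = 16)
J(u, F) = 4 (J(u, F) = 2 + 2 = 4)
k = 1219/5 (k = -1/5*(-1219) = 1219/5 ≈ 243.80)
o(R) = 4*R (o(R) = R*4 = 4*R)
c(A) = 35
(o(K(0)) + c(64))*(-3597 + k) = (4*16 + 35)*(-3597 + 1219/5) = (64 + 35)*(-16766/5) = 99*(-16766/5) = -1659834/5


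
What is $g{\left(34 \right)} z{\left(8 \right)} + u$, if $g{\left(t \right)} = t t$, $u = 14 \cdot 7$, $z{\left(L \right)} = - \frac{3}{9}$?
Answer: $- \frac{862}{3} \approx -287.33$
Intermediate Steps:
$z{\left(L \right)} = - \frac{1}{3}$ ($z{\left(L \right)} = \left(-3\right) \frac{1}{9} = - \frac{1}{3}$)
$u = 98$
$g{\left(t \right)} = t^{2}$
$g{\left(34 \right)} z{\left(8 \right)} + u = 34^{2} \left(- \frac{1}{3}\right) + 98 = 1156 \left(- \frac{1}{3}\right) + 98 = - \frac{1156}{3} + 98 = - \frac{862}{3}$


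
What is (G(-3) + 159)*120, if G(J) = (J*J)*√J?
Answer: 19080 + 1080*I*√3 ≈ 19080.0 + 1870.6*I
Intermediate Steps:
G(J) = J^(5/2) (G(J) = J²*√J = J^(5/2))
(G(-3) + 159)*120 = ((-3)^(5/2) + 159)*120 = (9*I*√3 + 159)*120 = (159 + 9*I*√3)*120 = 19080 + 1080*I*√3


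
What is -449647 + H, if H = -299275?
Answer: -748922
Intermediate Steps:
-449647 + H = -449647 - 299275 = -748922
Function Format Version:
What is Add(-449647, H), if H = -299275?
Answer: -748922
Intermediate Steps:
Add(-449647, H) = Add(-449647, -299275) = -748922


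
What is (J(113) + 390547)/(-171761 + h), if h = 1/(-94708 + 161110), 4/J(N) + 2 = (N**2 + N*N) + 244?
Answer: -167138841773232/73506990420845 ≈ -2.2738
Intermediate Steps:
J(N) = 4/(242 + 2*N**2) (J(N) = 4/(-2 + ((N**2 + N*N) + 244)) = 4/(-2 + ((N**2 + N**2) + 244)) = 4/(-2 + (2*N**2 + 244)) = 4/(-2 + (244 + 2*N**2)) = 4/(242 + 2*N**2))
h = 1/66402 ≈ 1.5060e-5
(J(113) + 390547)/(-171761 + h) = (2/(121 + 113**2) + 390547)/(-171761 + 1/66402) = (2/(121 + 12769) + 390547)/(-11405273921/66402) = (2/12890 + 390547)*(-66402/11405273921) = (2*(1/12890) + 390547)*(-66402/11405273921) = (1/6445 + 390547)*(-66402/11405273921) = (2517075416/6445)*(-66402/11405273921) = -167138841773232/73506990420845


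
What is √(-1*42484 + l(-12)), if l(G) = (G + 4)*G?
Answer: 2*I*√10597 ≈ 205.88*I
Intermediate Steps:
l(G) = G*(4 + G) (l(G) = (4 + G)*G = G*(4 + G))
√(-1*42484 + l(-12)) = √(-1*42484 - 12*(4 - 12)) = √(-42484 - 12*(-8)) = √(-42484 + 96) = √(-42388) = 2*I*√10597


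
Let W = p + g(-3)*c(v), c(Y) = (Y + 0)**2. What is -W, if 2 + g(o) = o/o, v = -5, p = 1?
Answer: 24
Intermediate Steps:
g(o) = -1 (g(o) = -2 + o/o = -2 + 1 = -1)
c(Y) = Y**2
W = -24 (W = 1 - 1*(-5)**2 = 1 - 1*25 = 1 - 25 = -24)
-W = -1*(-24) = 24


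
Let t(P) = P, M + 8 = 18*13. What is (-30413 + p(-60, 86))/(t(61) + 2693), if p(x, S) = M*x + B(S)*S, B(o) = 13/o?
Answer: -21980/1377 ≈ -15.962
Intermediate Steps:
M = 226 (M = -8 + 18*13 = -8 + 234 = 226)
p(x, S) = 13 + 226*x (p(x, S) = 226*x + (13/S)*S = 226*x + 13 = 13 + 226*x)
(-30413 + p(-60, 86))/(t(61) + 2693) = (-30413 + (13 + 226*(-60)))/(61 + 2693) = (-30413 + (13 - 13560))/2754 = (-30413 - 13547)*(1/2754) = -43960*1/2754 = -21980/1377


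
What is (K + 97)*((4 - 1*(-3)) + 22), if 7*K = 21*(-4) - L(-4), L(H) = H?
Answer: 17371/7 ≈ 2481.6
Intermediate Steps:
K = -80/7 (K = (21*(-4) - 1*(-4))/7 = (-84 + 4)/7 = (⅐)*(-80) = -80/7 ≈ -11.429)
(K + 97)*((4 - 1*(-3)) + 22) = (-80/7 + 97)*((4 - 1*(-3)) + 22) = 599*((4 + 3) + 22)/7 = 599*(7 + 22)/7 = (599/7)*29 = 17371/7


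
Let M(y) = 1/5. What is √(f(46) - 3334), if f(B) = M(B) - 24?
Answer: I*√83945/5 ≈ 57.947*I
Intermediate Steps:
M(y) = ⅕
f(B) = -119/5 (f(B) = ⅕ - 24 = -119/5)
√(f(46) - 3334) = √(-119/5 - 3334) = √(-16789/5) = I*√83945/5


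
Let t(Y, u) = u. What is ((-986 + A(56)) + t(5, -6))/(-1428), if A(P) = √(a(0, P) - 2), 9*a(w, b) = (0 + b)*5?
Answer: 248/357 - √262/4284 ≈ 0.69090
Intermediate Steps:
a(w, b) = 5*b/9 (a(w, b) = ((0 + b)*5)/9 = (b*5)/9 = (5*b)/9 = 5*b/9)
A(P) = √(-2 + 5*P/9) (A(P) = √(5*P/9 - 2) = √(-2 + 5*P/9))
((-986 + A(56)) + t(5, -6))/(-1428) = ((-986 + √(-18 + 5*56)/3) - 6)/(-1428) = ((-986 + √(-18 + 280)/3) - 6)*(-1/1428) = ((-986 + √262/3) - 6)*(-1/1428) = (-992 + √262/3)*(-1/1428) = 248/357 - √262/4284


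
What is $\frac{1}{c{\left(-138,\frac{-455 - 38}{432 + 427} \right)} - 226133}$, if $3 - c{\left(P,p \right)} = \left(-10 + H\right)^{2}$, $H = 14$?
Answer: $- \frac{1}{226146} \approx -4.4219 \cdot 10^{-6}$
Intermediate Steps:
$c{\left(P,p \right)} = -13$ ($c{\left(P,p \right)} = 3 - \left(-10 + 14\right)^{2} = 3 - 4^{2} = 3 - 16 = -13$)
$\frac{1}{c{\left(-138,\frac{-455 - 38}{432 + 427} \right)} - 226133} = \frac{1}{-13 - 226133} = \frac{1}{-226146} = - \frac{1}{226146}$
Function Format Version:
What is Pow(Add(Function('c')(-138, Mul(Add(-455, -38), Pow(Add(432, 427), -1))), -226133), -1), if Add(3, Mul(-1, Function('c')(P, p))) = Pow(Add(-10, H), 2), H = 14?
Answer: Rational(-1, 226146) ≈ -4.4219e-6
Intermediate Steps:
Function('c')(P, p) = -13 (Function('c')(P, p) = Add(3, Mul(-1, Pow(Add(-10, 14), 2))) = Add(3, Mul(-1, Pow(4, 2))) = Add(3, Mul(-1, 16)) = Add(3, -16) = -13)
Pow(Add(Function('c')(-138, Mul(Add(-455, -38), Pow(Add(432, 427), -1))), -226133), -1) = Pow(Add(-13, -226133), -1) = Pow(-226146, -1) = Rational(-1, 226146)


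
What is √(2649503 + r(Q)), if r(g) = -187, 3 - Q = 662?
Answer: 2*√662329 ≈ 1627.7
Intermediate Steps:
Q = -659 (Q = 3 - 1*662 = 3 - 662 = -659)
√(2649503 + r(Q)) = √(2649503 - 187) = √2649316 = 2*√662329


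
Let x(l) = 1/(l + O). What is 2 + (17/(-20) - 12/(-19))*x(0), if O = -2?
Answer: 1603/760 ≈ 2.1092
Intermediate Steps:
x(l) = 1/(-2 + l) (x(l) = 1/(l - 2) = 1/(-2 + l))
2 + (17/(-20) - 12/(-19))*x(0) = 2 + (17/(-20) - 12/(-19))/(-2 + 0) = 2 + (17*(-1/20) - 12*(-1/19))/(-2) = 2 + (-17/20 + 12/19)*(-½) = 2 - 83/380*(-½) = 2 + 83/760 = 1603/760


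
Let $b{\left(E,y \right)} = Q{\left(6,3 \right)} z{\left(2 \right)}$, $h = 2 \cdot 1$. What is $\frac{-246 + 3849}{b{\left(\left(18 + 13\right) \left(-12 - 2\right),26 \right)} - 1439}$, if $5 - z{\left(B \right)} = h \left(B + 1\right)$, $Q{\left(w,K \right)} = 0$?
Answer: $- \frac{3603}{1439} \approx -2.5038$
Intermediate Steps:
$h = 2$
$z{\left(B \right)} = 3 - 2 B$ ($z{\left(B \right)} = 5 - 2 \left(B + 1\right) = 5 - 2 \left(1 + B\right) = 5 - \left(2 + 2 B\right) = 3 - 2 B$)
$b{\left(E,y \right)} = 0$ ($b{\left(E,y \right)} = 0 \left(3 - 4\right) = 0 \left(-1\right) = 0$)
$\frac{-246 + 3849}{b{\left(\left(18 + 13\right) \left(-12 - 2\right),26 \right)} - 1439} = \frac{-246 + 3849}{0 - 1439} = \frac{3603}{-1439} = 3603 \left(- \frac{1}{1439}\right) = - \frac{3603}{1439}$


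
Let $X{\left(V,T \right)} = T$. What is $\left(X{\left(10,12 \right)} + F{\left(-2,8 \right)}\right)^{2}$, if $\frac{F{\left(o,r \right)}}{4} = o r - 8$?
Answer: $7056$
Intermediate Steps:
$F{\left(o,r \right)} = -32 + 4 o r$ ($F{\left(o,r \right)} = 4 \left(o r - 8\right) = 4 \left(-8 + o r\right) = -32 + 4 o r$)
$\left(X{\left(10,12 \right)} + F{\left(-2,8 \right)}\right)^{2} = \left(12 + \left(-32 + 4 \left(-2\right) 8\right)\right)^{2} = \left(12 - 96\right)^{2} = \left(-84\right)^{2} = 7056$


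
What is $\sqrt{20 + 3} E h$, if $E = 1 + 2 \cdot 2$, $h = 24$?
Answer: $120 \sqrt{23} \approx 575.5$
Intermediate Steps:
$E = 5$ ($E = 1 + 4 = 5$)
$\sqrt{20 + 3} E h = \sqrt{20 + 3} \cdot 5 \cdot 24 = \sqrt{23} \cdot 5 \cdot 24 = 5 \sqrt{23} \cdot 24 = 120 \sqrt{23}$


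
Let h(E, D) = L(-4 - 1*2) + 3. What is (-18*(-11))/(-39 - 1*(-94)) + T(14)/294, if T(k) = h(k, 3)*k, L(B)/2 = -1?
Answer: 383/105 ≈ 3.6476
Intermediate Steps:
L(B) = -2 (L(B) = 2*(-1) = -2)
h(E, D) = 1 (h(E, D) = -2 + 3 = 1)
T(k) = k (T(k) = 1*k = k)
(-18*(-11))/(-39 - 1*(-94)) + T(14)/294 = (-18*(-11))/(-39 - 1*(-94)) + 14/294 = 198/(-39 + 94) + 14*(1/294) = 198/55 + 1/21 = 198*(1/55) + 1/21 = 18/5 + 1/21 = 383/105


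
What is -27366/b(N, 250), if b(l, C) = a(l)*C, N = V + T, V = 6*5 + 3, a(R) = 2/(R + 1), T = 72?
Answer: -725199/125 ≈ -5801.6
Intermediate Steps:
a(R) = 2/(1 + R)
V = 33 (V = 30 + 3 = 33)
N = 105 (N = 33 + 72 = 105)
b(l, C) = 2*C/(1 + l) (b(l, C) = (2/(1 + l))*C = 2*C/(1 + l))
-27366/b(N, 250) = -27366/(2*250/(1 + 105)) = -27366/(2*250/106) = -27366/(2*250*(1/106)) = -27366/250/53 = -27366*53/250 = -725199/125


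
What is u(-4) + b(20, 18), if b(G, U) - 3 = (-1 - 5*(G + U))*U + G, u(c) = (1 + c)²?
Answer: -3406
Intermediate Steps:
b(G, U) = 3 + G + U*(-1 - 5*G - 5*U) (b(G, U) = 3 + ((-1 - 5*(G + U))*U + G) = 3 + ((-1 + (-5*G - 5*U))*U + G) = 3 + ((-1 - 5*G - 5*U)*U + G) = 3 + (U*(-1 - 5*G - 5*U) + G) = 3 + (G + U*(-1 - 5*G - 5*U)) = 3 + G + U*(-1 - 5*G - 5*U))
u(-4) + b(20, 18) = (1 - 4)² + (3 + 20 - 1*18 - 5*18² - 5*20*18) = (-3)² + (3 + 20 - 18 - 5*324 - 1800) = 9 + (3 + 20 - 18 - 1620 - 1800) = 9 - 3415 = -3406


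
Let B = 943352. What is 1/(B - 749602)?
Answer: 1/193750 ≈ 5.1613e-6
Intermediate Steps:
1/(B - 749602) = 1/(943352 - 749602) = 1/193750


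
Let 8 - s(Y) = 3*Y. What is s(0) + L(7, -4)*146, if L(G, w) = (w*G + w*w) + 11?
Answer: -138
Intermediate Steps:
s(Y) = 8 - 3*Y
L(G, w) = 11 + w² + G*w (L(G, w) = (G*w + w²) + 11 = (w² + G*w) + 11 = 11 + w² + G*w)
s(0) + L(7, -4)*146 = (8 - 3*0) + (11 + (-4)² + 7*(-4))*146 = (8 + 0) + (11 + 16 - 28)*146 = 8 - 1*146 = 8 - 146 = -138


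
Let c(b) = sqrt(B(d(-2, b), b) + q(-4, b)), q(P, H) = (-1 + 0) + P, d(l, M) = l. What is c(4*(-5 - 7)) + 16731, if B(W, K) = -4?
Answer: 16731 + 3*I ≈ 16731.0 + 3.0*I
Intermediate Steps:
q(P, H) = -1 + P
c(b) = 3*I (c(b) = sqrt(-4 + (-1 - 4)) = sqrt(-4 - 5) = sqrt(-9) = 3*I)
c(4*(-5 - 7)) + 16731 = 3*I + 16731 = 16731 + 3*I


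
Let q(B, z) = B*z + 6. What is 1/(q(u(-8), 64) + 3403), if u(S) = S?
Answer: 1/2897 ≈ 0.00034518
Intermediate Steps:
q(B, z) = 6 + B*z
1/(q(u(-8), 64) + 3403) = 1/((6 - 8*64) + 3403) = 1/((6 - 512) + 3403) = 1/(-506 + 3403) = 1/2897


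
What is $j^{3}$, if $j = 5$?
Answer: $125$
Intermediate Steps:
$j^{3} = 5^{3} = 125$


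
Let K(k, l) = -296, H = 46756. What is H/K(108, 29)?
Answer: -11689/74 ≈ -157.96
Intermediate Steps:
H/K(108, 29) = 46756/(-296) = 46756*(-1/296) = -11689/74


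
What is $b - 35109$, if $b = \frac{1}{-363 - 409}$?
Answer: $- \frac{27104149}{772} \approx -35109.0$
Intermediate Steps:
$b = - \frac{1}{772}$ ($b = \frac{1}{-772} = - \frac{1}{772} \approx -0.0012953$)
$b - 35109 = - \frac{1}{772} - 35109 = - \frac{27104149}{772}$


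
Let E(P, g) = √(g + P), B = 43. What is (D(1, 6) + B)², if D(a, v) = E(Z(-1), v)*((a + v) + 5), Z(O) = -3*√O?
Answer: (43 + 12*√3*√(2 - I))² ≈ 5314.4 - 1046.1*I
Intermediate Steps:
E(P, g) = √(P + g)
D(a, v) = √(v - 3*I)*(5 + a + v) (D(a, v) = √(-3*I + v)*((a + v) + 5) = √(-3*I + v)*(5 + a + v) = √(v - 3*I)*(5 + a + v))
(D(1, 6) + B)² = (√(6 - 3*I)*(5 + 1 + 6) + 43)² = (√(6 - 3*I)*12 + 43)² = (12*√(6 - 3*I) + 43)² = (43 + 12*√(6 - 3*I))²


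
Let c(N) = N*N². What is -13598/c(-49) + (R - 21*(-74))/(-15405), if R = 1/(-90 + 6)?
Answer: 63964907/4349718828 ≈ 0.014706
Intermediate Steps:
R = -1/84 (R = 1/(-84) = -1/84 ≈ -0.011905)
c(N) = N³
-13598/c(-49) + (R - 21*(-74))/(-15405) = -13598/((-49)³) + (-1/84 - 21*(-74))/(-15405) = -13598/(-117649) + (-1/84 + 1554)*(-1/15405) = -13598*(-1/117649) + (130535/84)*(-1/15405) = 13598/117649 - 26107/258804 = 63964907/4349718828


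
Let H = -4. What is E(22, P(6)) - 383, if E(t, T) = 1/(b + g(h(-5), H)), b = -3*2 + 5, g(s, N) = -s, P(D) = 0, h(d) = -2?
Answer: -382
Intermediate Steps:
b = -1 (b = -6 + 5 = -1)
E(t, T) = 1 (E(t, T) = 1/(-1 - 1*(-2)) = 1/(-1 + 2) = 1/1 = 1)
E(22, P(6)) - 383 = 1 - 383 = -382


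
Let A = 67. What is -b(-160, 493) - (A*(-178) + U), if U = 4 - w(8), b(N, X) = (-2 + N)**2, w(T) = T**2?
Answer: -14258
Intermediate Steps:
U = -60 (U = 4 - 1*8**2 = 4 - 1*64 = 4 - 64 = -60)
-b(-160, 493) - (A*(-178) + U) = -(-2 - 160)**2 - (67*(-178) - 60) = -1*(-162)**2 - (-11926 - 60) = -1*26244 - 1*(-11986) = -26244 + 11986 = -14258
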